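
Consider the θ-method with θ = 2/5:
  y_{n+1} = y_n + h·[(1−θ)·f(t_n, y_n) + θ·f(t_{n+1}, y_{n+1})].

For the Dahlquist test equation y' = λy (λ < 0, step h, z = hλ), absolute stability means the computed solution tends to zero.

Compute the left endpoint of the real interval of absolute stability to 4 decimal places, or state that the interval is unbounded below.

z* = -10.0000.

On y'=λy, z=hλ:
  y_{n+1} = y_n + z·[3/5·y_n + 2/5·y_{n+1}] ⇒ (1 − 2/5z)y_{n+1} = (1 + 3/5z)y_n
  ⇒ R(z) = (1 + 3/5z)/(1 − 2/5z).

Solve |R(x)|<1 on ℝ⁻.
x=-1.74: |R|=0.0259
R=−1: 1+3/5x = −1+2/5x ⇒ -1/5x=2 ⇒ x=2/(-1/5)=-10.0000
Confirm numerically:
  x=-8.567: |R|=0.93526 <1
  x=-6.883: |R|=0.83390 <1
  x=-5.872: |R|=0.75346 <1
  x=-4.837: |R|=0.64815 <1
  x=-10.343: |R|=1.01335 >1
  x=-10.276: |R|=1.01080 >1
  x=-10.154: |R|=1.00609 >1
Stable set (-10.0000, 0).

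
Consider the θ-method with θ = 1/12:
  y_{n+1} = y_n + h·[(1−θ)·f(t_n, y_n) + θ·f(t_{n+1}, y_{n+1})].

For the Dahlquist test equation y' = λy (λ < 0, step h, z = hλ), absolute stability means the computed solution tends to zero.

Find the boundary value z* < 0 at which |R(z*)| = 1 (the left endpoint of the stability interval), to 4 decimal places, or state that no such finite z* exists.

Test eqn y'=λy, z=hλ:
  y_{n+1} = y_n + z·[11/12·y_n + 1/12·y_{n+1}] ⇒ (1 − 1/12z)y_{n+1} = (1 + 11/12z)y_n
  Hence R(z) = (1 + 11/12z)/(1 − 1/12z).

Find x<0 with |R(x)|<1.
x=-0.89: |R|=0.1715
R=−1: 1+11/12x = −1+1/12x ⇒ -5/6x=2 ⇒ x=2/(-5/6)=-2.4000
Confirm numerically:
  x=-1.379: |R|=0.23686 <1
  x=-1.304: |R|=0.17619 <1
  x=-1.144: |R|=0.04443 <1
  x=-2.863: |R|=1.31151 >1
  x=-2.699: |R|=1.20342 >1
  x=-2.426: |R|=1.01802 >1
Interval (-2.4000, 0).

left endpoint -2.4000.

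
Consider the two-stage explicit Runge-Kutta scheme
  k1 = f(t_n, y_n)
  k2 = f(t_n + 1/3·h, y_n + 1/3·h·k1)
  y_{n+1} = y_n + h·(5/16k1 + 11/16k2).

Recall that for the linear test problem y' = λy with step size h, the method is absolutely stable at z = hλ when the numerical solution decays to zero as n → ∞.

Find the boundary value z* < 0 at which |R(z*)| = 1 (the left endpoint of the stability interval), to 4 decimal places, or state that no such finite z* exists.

On y'=λy, z=hλ:
  k1=λy_n ⇒ h·k1=z·y_n;  k2=λ(1+1/3z)y_n ⇒ h·k2=z(1+1/3z)y_n
  y_{n+1}/y_n = 1 + 5/16z + 11/16z(1+1/3z) = 1 + z + 11/48z²
  ⇒ R(z) = 1 + z + 11/48z².

Solve |R(x)|<1 on ℝ⁻.
x=-0.72: |R|=0.3988
R=1: x+11/48x²=0 ⇒ x=−48/11=-4.3636; min R=1−1/(4·11/48)=-0.0909>−1
Confirm numerically:
  x=-4.211: |R|=0.85270 <1
  x=-4.132: |R|=0.78066 <1
  x=-2.303: |R|=0.08754 <1
  x=-4.547: |R|=1.19107 >1
  x=-4.458: |R|=1.09640 >1
So |R|<1 on (-4.3636, 0).

z* = -4.3636.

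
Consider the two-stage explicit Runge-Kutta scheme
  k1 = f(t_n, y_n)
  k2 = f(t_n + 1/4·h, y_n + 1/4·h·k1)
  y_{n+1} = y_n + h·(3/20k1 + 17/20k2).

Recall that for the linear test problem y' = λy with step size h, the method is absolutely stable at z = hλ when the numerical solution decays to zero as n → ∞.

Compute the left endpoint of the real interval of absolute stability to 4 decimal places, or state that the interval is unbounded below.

z* = -4.7059.

Test eqn y'=λy, z=hλ:
  k1=λy_n ⇒ h·k1=z·y_n;  k2=λ(1+1/4z)y_n ⇒ h·k2=z(1+1/4z)y_n
  y_{n+1}/y_n = 1 + 3/20z + 17/20z(1+1/4z) = 1 + z + 17/80z²
  ⇒ R(z) = 1 + z + 17/80z².

Need |R(x)|<1, x<0.
x=-0.82: |R|=0.3229
R=1: x+17/80x²=0 ⇒ x=−80/17=-4.7059; min R=1−1/(4·17/80)=-0.1765>−1
Confirm numerically:
  x=-2.904: |R|=0.11194 <1
  x=-2.617: |R|=0.16165 <1
  x=-1.885: |R|=0.12994 <1
  x=-5.271: |R|=1.63298 >1
  x=-4.927: |R|=1.23151 >1
  x=-4.870: |R|=1.16984 >1
So |R|<1 on (-4.7059, 0).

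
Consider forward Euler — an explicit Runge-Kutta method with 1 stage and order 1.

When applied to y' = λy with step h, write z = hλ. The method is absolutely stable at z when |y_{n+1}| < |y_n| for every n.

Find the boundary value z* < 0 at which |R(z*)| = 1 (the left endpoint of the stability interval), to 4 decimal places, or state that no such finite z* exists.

left endpoint -2.0000.

Set f=λy, z=hλ:
  order 1, 1-stage ⇒ R(z)=1+z
  (e.g. R(-0.68)=0.32000, |R|=0.32000)

Find x<0 with |R(x)|<1.
x=-0.68: |R|=0.3200
|R(-1.97)|=0.9700 |R(-0.67)|=0.3300 |R(-0.52)|=0.4800
Bisect:
  x_lo=-2.3754 |R|=1.3754  x_hi=-0.0535 |R|=0.9465
  mid=-1.21445 |R|=0.21445 →hi
  mid=-1.79495 |R|=0.79495 →hi
  mid=-2.08520 |R|=1.08520 →lo
  mid=-1.94007 |R|=0.94007 →hi
  mid=-2.01263 |R|=1.01263 →lo
  mid=-1.97635 |R|=0.97635 →hi
  mid=-1.99449 |R|=0.99449 →hi
  ...
  [-2.00002,-1.99988] ⇒ x*=-2.0000
Stable set (-2.0000, 0).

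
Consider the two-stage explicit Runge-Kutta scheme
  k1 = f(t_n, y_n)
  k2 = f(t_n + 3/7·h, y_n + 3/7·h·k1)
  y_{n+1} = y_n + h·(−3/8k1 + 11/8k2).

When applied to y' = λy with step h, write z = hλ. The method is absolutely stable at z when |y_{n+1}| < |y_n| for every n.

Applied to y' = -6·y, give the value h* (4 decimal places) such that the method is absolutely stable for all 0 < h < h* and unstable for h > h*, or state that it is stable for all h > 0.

With y'=λy (z=hλ):
  k1=λy_n ⇒ h·k1=z·y_n;  k2=λ(1+3/7z)y_n ⇒ h·k2=z(1+3/7z)y_n
  y_{n+1}/y_n = 1 − 3/8z + 11/8z(1+3/7z) = 1 + z + 33/56z²
  ⇒ R(z) = 1 + z + 33/56z².

Find x<0 with |R(x)|<1.
x=-1.55: |R|=0.8658
R=1: x+33/56x²=0 ⇒ x=−56/33=-1.6970; min R=1−1/(4·33/56)=0.5758>−1
Confirm numerically:
  x=-1.095: |R|=0.61157 <1
  x=-1.017: |R|=0.59249 <1
  x=-0.985: |R|=0.58674 <1
  x=-2.223: |R|=1.68909 >1
  x=-2.083: |R|=1.47385 >1
  x=-1.881: |R|=1.20399 >1
Stable set (-1.6970, 0).

(-1.6970,0); λ=-6 ⇒ h* = (56/33)/6 = 0.2828.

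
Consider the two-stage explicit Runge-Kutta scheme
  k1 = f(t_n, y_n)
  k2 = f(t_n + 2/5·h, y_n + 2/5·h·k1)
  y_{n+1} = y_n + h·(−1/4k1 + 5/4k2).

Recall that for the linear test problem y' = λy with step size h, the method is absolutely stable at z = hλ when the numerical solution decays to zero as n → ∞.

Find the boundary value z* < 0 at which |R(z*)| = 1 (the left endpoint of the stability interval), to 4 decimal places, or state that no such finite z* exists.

Set f=λy, z=hλ:
  k1=λy_n ⇒ h·k1=z·y_n;  k2=λ(1+2/5z)y_n ⇒ h·k2=z(1+2/5z)y_n
  y_{n+1}/y_n = 1 − 1/4z + 5/4z(1+2/5z) = 1 + z + 1/2z²
  Hence R(z) = 1 + z + 1/2z².

Need |R(x)|<1, x<0.
x=-1.61: |R|=0.6861
R=1: x+1/2x²=0 ⇒ x=−2=-2.0000; min R=1−1/(4·1/2)=0.5000>−1
Confirm numerically:
  x=-1.421: |R|=0.58862 <1
  x=-1.265: |R|=0.53511 <1
  x=-1.190: |R|=0.51805 <1
  x=-1.013: |R|=0.50008 <1
  x=-2.465: |R|=1.57311 >1
  x=-2.273: |R|=1.31026 >1
So |R|<1 on (-2.0000, 0).

left endpoint -2.0000.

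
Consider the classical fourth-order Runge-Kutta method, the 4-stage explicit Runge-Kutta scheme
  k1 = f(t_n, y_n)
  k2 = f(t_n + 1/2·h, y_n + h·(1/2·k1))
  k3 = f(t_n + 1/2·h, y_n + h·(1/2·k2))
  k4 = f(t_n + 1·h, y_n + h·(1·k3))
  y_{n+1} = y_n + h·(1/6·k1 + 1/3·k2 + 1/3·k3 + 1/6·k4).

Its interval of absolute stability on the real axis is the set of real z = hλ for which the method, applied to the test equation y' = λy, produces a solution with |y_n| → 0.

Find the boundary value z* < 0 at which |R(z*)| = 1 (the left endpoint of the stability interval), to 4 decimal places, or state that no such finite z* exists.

On y'=λy, z=hλ:
  order 4, 4-stage ⇒ R(z)=1+z+z^2/2+z^3/6+z^4/24
  (e.g. R(-0.56)=0.57163, |R|=0.57163)

Boundary: |R(x)|=1, x<0.
x=-0.56: |R|=0.5716
|R(-2.26)|=0.4569 |R(-2.16)|=0.4002 |R(-0.86)|=0.4266
Bisect:
  x_lo=-3.1494 |R|=1.7028  x_hi=-0.0855 |R|=0.9180
  mid=-1.61747 |R|=0.27055 →hi
  mid=-2.38343 |R|=0.54495 →hi
  mid=-2.76641 |R|=0.97190 →hi
  mid=-2.95790 |R|=1.29300 →lo
  mid=-2.86216 |R|=1.12221 →lo
  mid=-2.81428 |R|=1.04460 →lo
  mid=-2.79035 |R|=1.00765 →lo
  mid=-2.77838 |R|=0.98963 →hi
  mid=-2.78436 |R|=0.99860 →hi
  mid=-2.78736 |R|=1.00311 →lo
  ...
  [-2.78530,-2.78511] ⇒ x*=-2.7853
So |R|<1 on (-2.7853, 0).

left endpoint -2.7853.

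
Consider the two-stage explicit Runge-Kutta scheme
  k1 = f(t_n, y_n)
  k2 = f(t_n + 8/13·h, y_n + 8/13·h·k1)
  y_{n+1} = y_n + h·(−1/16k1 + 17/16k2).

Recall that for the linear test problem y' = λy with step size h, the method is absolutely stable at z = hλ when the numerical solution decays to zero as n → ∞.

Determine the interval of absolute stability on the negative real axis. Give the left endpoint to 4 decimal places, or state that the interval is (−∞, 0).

z∈(-1.5294,0).

On y'=λy, z=hλ:
  k1=λy_n ⇒ h·k1=z·y_n;  k2=λ(1+8/13z)y_n ⇒ h·k2=z(1+8/13z)y_n
  y_{n+1}/y_n = 1 − 1/16z + 17/16z(1+8/13z) = 1 + z + 17/26z²
  ⇒ R(z) = 1 + z + 17/26z².

Need |R(x)|<1, x<0.
x=-1.17: |R|=0.7250
R=1: x+17/26x²=0 ⇒ x=−26/17=-1.5294; min R=1−1/(4·17/26)=0.6176>−1
Confirm numerically:
  x=-1.220: |R|=0.75318 <1
  x=-0.907: |R|=0.63089 <1
  x=-0.834: |R|=0.62079 <1
  x=-0.644: |R|=0.62717 <1
  x=-1.761: |R|=1.26666 >1
  x=-1.700: |R|=1.18962 >1
Stable set (-1.5294, 0).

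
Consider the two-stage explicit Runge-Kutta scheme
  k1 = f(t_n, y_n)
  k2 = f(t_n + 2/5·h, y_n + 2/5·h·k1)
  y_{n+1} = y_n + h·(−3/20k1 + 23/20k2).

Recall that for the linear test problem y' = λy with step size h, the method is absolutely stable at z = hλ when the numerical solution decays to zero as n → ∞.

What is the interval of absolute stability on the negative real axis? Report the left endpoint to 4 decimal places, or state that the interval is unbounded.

z∈(-2.1739,0).

On y'=λy, z=hλ:
  k1=λy_n ⇒ h·k1=z·y_n;  k2=λ(1+2/5z)y_n ⇒ h·k2=z(1+2/5z)y_n
  y_{n+1}/y_n = 1 − 3/20z + 23/20z(1+2/5z) = 1 + z + 23/50z²
  so R(z) = 1 + z + 23/50z².

Find x<0 with |R(x)|<1.
x=-0.3: |R|=0.7414
R=1: x+23/50x²=0 ⇒ x=−50/23=-2.1739; min R=1−1/(4·23/50)=0.4565>−1
Confirm numerically:
  x=-1.592: |R|=0.57385 <1
  x=-1.444: |R|=0.51516 <1
  x=-1.016: |R|=0.45884 <1
  x=-0.990: |R|=0.46085 <1
  x=-2.753: |R|=1.73334 >1
  x=-2.390: |R|=1.23757 >1
  x=-2.369: |R|=1.21259 >1
So |R|<1 on (-2.1739, 0).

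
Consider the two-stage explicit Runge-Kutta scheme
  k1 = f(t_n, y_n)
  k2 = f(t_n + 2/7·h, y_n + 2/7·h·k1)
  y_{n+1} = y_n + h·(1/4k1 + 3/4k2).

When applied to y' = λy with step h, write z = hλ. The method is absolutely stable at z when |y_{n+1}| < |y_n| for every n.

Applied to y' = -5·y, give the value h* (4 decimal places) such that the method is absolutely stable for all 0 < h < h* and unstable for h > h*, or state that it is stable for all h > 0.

(-4.6667,0); λ=-5 ⇒ h* = (14/3)/5 = 0.9333.

Test eqn y'=λy, z=hλ:
  k1=λy_n ⇒ h·k1=z·y_n;  k2=λ(1+2/7z)y_n ⇒ h·k2=z(1+2/7z)y_n
  y_{n+1}/y_n = 1 + 1/4z + 3/4z(1+2/7z) = 1 + z + 3/14z²
  ⇒ R(z) = 1 + z + 3/14z².

Need |R(x)|<1, x<0.
x=-1.39: |R|=0.0240
R=1: x+3/14x²=0 ⇒ x=−14/3=-4.6667; min R=1−1/(4·3/14)=-0.1667>−1
Confirm numerically:
  x=-4.276: |R|=0.64204 <1
  x=-3.326: |R|=0.04449 <1
  x=-2.523: |R|=0.15896 <1
  x=-4.986: |R|=1.34118 >1
  x=-4.849: |R|=1.18946 >1
  x=-4.706: |R|=1.03966 >1
So |R|<1 on (-4.6667, 0).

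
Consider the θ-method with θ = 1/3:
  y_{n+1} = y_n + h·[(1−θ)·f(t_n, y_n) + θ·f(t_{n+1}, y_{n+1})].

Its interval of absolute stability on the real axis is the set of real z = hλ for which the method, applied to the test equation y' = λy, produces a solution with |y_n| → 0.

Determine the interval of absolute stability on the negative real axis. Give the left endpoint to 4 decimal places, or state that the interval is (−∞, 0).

(-6.0000, 0).

With y'=λy (z=hλ):
  y_{n+1} = y_n + z·[2/3·y_n + 1/3·y_{n+1}] ⇒ (1 − 1/3z)y_{n+1} = (1 + 2/3z)y_n
  R(z) = (1 + 2/3z)/(1 − 1/3z).

Boundary: |R(x)|=1, x<0.
x=-1.33: |R|=0.0785
R=−1: 1+2/3x = −1+1/3x ⇒ -1/3x=2 ⇒ x=2/(-1/3)=-6.0000
Confirm numerically:
  x=-5.116: |R|=0.89108 <1
  x=-4.158: |R|=0.74267 <1
  x=-3.826: |R|=0.68151 <1
  x=-2.735: |R|=0.43069 <1
  x=-6.228: |R|=1.02471 >1
  x=-6.116: |R|=1.01272 >1
Interval (-6.0000, 0).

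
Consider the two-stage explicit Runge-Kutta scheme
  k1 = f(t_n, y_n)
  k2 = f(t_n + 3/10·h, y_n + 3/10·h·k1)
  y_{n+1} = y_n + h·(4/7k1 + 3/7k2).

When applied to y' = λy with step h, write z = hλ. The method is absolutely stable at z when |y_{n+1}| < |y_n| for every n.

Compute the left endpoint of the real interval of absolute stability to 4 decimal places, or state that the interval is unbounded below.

With y'=λy (z=hλ):
  k1=λy_n ⇒ h·k1=z·y_n;  k2=λ(1+3/10z)y_n ⇒ h·k2=z(1+3/10z)y_n
  y_{n+1}/y_n = 1 + 4/7z + 3/7z(1+3/10z) = 1 + z + 9/70z²
  ⇒ R(z) = 1 + z + 9/70z².

Need |R(x)|<1, x<0.
x=-0.97: |R|=0.1510
R=1: x+9/70x²=0 ⇒ x=−70/9=-7.7778; min R=1−1/(4·9/70)=-0.9444>−1
Confirm numerically:
  x=-7.303: |R|=0.55420 <1
  x=-6.436: |R|=0.11030 <1
  x=-6.292: |R|=0.20195 <1
  x=-8.344: |R|=1.60744 >1
  x=-8.311: |R|=1.56978 >1
  x=-8.031: |R|=1.26147 >1
So |R|<1 on (-7.7778, 0).

z* = -7.7778.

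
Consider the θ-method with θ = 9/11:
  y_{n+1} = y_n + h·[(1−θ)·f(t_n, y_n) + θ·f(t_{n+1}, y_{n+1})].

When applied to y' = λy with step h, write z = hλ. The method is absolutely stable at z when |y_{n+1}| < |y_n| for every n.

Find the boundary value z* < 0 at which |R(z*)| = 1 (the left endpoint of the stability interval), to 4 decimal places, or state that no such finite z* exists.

On y'=λy, z=hλ:
  y_{n+1} = y_n + z·[2/11·y_n + 9/11·y_{n+1}] ⇒ (1 − 9/11z)y_{n+1} = (1 + 2/11z)y_n
  ⇒ R(z) = (1 + 2/11z)/(1 − 9/11z).

Boundary: |R(x)|=1, x<0.
x=-0.57: |R|=0.6113
x=-2: |R|=0.2414
x=-10: |R|=0.0891
x=-100: |R|=0.2075
θ=9/11≥1/2 ⇒ |1+2/11x|<|1−9/11x| ∀x<0 ⇒ unbounded interval.

unbounded; (−∞, 0).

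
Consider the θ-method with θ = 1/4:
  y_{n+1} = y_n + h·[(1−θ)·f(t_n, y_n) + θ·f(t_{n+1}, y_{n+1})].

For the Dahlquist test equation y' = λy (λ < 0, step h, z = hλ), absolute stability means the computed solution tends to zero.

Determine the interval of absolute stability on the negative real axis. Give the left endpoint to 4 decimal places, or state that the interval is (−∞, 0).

z∈(-4.0000,0).

Test eqn y'=λy, z=hλ:
  y_{n+1} = y_n + z·[3/4·y_n + 1/4·y_{n+1}] ⇒ (1 − 1/4z)y_{n+1} = (1 + 3/4z)y_n
  ⇒ R(z) = (1 + 3/4z)/(1 − 1/4z).

Find x<0 with |R(x)|<1.
x=-1.44: |R|=0.0588
R=−1: 1+3/4x = −1+1/4x ⇒ -1/2x=2 ⇒ x=2/(-1/2)=-4.0000
Confirm numerically:
  x=-2.112: |R|=0.38220 <1
  x=-1.660: |R|=0.17314 <1
  x=-1.610: |R|=0.14795 <1
  x=-4.248: |R|=1.06014 >1
  x=-4.138: |R|=1.03391 >1
Stable set (-4.0000, 0).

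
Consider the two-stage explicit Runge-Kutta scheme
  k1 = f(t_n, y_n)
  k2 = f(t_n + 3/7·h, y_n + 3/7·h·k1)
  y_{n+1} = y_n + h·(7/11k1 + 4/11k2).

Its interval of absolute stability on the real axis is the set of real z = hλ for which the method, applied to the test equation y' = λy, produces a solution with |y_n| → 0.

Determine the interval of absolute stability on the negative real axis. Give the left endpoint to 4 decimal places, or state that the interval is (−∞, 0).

z∈(-6.4167,0).

With y'=λy (z=hλ):
  k1=λy_n ⇒ h·k1=z·y_n;  k2=λ(1+3/7z)y_n ⇒ h·k2=z(1+3/7z)y_n
  y_{n+1}/y_n = 1 + 7/11z + 4/11z(1+3/7z) = 1 + z + 12/77z²
  R(z) = 1 + z + 12/77z².

Need |R(x)|<1, x<0.
x=-1.16: |R|=0.0497
R=1: x+12/77x²=0 ⇒ x=−77/12=-6.4167; min R=1−1/(4·12/77)=-0.6042>−1
Confirm numerically:
  x=-6.266: |R|=0.85287 <1
  x=-4.168: |R|=0.46064 <1
  x=-3.409: |R|=0.59789 <1
  x=-2.672: |R|=0.55934 <1
  x=-6.960: |R|=1.58934 >1
  x=-6.904: |R|=1.52435 >1
  x=-6.765: |R|=1.36724 >1
Stable set (-6.4167, 0).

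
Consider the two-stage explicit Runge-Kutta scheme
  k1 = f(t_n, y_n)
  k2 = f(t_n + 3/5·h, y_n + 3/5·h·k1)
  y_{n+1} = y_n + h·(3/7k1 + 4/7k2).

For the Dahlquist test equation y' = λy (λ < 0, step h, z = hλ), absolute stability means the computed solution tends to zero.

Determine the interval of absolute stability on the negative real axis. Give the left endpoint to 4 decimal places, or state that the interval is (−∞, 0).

z∈(-2.9167,0).

Set f=λy, z=hλ:
  k1=λy_n ⇒ h·k1=z·y_n;  k2=λ(1+3/5z)y_n ⇒ h·k2=z(1+3/5z)y_n
  y_{n+1}/y_n = 1 + 3/7z + 4/7z(1+3/5z) = 1 + z + 12/35z²
  R(z) = 1 + z + 12/35z².

Need |R(x)|<1, x<0.
x=-1.18: |R|=0.2974
R=1: x+12/35x²=0 ⇒ x=−35/12=-2.9167; min R=1−1/(4·12/35)=0.2708>−1
Confirm numerically:
  x=-2.609: |R|=0.72479 <1
  x=-2.602: |R|=0.71928 <1
  x=-1.189: |R|=0.29570 <1
  x=-3.246: |R|=1.36652 >1
  x=-3.060: |R|=1.15038 >1
  x=-3.023: |R|=1.11021 >1
So |R|<1 on (-2.9167, 0).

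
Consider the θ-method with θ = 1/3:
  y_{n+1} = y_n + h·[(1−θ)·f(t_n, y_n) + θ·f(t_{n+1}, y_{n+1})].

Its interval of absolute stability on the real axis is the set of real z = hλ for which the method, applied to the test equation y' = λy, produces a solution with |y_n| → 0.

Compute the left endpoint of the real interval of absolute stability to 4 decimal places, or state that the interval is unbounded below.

left endpoint -6.0000.

With y'=λy (z=hλ):
  y_{n+1} = y_n + z·[2/3·y_n + 1/3·y_{n+1}] ⇒ (1 − 1/3z)y_{n+1} = (1 + 2/3z)y_n
  so R(z) = (1 + 2/3z)/(1 − 1/3z).

Find x<0 with |R(x)|<1.
x=-0.55: |R|=0.5352
R=−1: 1+2/3x = −1+1/3x ⇒ -1/3x=2 ⇒ x=2/(-1/3)=-6.0000
Confirm numerically:
  x=-5.555: |R|=0.94798 <1
  x=-3.891: |R|=0.69395 <1
  x=-6.489: |R|=1.05153 >1
  x=-6.267: |R|=1.02881 >1
  x=-6.169: |R|=1.01843 >1
So |R|<1 on (-6.0000, 0).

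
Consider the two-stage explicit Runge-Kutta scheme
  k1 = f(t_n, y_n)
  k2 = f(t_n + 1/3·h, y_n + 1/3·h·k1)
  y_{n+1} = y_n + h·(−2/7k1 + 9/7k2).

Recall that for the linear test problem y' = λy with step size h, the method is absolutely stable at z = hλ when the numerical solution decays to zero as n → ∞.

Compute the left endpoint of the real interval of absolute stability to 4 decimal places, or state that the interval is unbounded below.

Set f=λy, z=hλ:
  k1=λy_n ⇒ h·k1=z·y_n;  k2=λ(1+1/3z)y_n ⇒ h·k2=z(1+1/3z)y_n
  y_{n+1}/y_n = 1 − 2/7z + 9/7z(1+1/3z) = 1 + z + 3/7z²
  Hence R(z) = 1 + z + 3/7z².

Solve |R(x)|<1 on ℝ⁻.
x=-1.53: |R|=0.4732
R=1: x+3/7x²=0 ⇒ x=−7/3=-2.3333; min R=1−1/(4·3/7)=0.4167>−1
Confirm numerically:
  x=-1.630: |R|=0.50867 <1
  x=-1.307: |R|=0.42511 <1
  x=-1.250: |R|=0.41964 <1
  x=-1.070: |R|=0.42067 <1
  x=-2.828: |R|=1.59954 >1
  x=-2.497: |R|=1.17515 >1
  x=-2.406: |R|=1.07493 >1
Interval (-2.3333, 0).

left endpoint -2.3333.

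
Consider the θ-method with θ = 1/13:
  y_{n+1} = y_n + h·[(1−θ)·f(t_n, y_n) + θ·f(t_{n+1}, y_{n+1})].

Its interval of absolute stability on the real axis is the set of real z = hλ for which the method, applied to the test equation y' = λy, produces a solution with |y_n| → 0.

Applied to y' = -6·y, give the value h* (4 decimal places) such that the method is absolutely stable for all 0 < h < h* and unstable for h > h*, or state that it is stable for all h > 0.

(-2.3636,0); λ=-6 ⇒ h* = (26/11)/6 = 0.3939.

On y'=λy, z=hλ:
  y_{n+1} = y_n + z·[12/13·y_n + 1/13·y_{n+1}] ⇒ (1 − 1/13z)y_{n+1} = (1 + 12/13z)y_n
  Hence R(z) = (1 + 12/13z)/(1 − 1/13z).

Solve |R(x)|<1 on ℝ⁻.
x=-1.09: |R|=0.0057
R=−1: 1+12/13x = −1+1/13x ⇒ -11/13x=2 ⇒ x=2/(-11/13)=-2.3636
Confirm numerically:
  x=-2.009: |R|=0.74009 <1
  x=-1.775: |R|=0.56176 <1
  x=-1.718: |R|=0.51746 <1
  x=-1.116: |R|=0.02777 <1
  x=-2.718: |R|=1.24800 >1
  x=-2.656: |R|=1.20542 >1
Interval (-2.3636, 0).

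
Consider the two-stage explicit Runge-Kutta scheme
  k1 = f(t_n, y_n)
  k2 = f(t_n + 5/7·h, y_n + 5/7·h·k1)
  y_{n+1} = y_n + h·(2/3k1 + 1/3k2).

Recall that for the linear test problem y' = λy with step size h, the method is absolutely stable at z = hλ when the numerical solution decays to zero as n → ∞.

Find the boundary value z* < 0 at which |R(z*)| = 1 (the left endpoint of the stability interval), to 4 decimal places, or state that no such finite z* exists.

left endpoint -4.2000.

On y'=λy, z=hλ:
  k1=λy_n ⇒ h·k1=z·y_n;  k2=λ(1+5/7z)y_n ⇒ h·k2=z(1+5/7z)y_n
  y_{n+1}/y_n = 1 + 2/3z + 1/3z(1+5/7z) = 1 + z + 5/21z²
  Hence R(z) = 1 + z + 5/21z².

Solve |R(x)|<1 on ℝ⁻.
x=-1.2: |R|=0.1429
R=1: x+5/21x²=0 ⇒ x=−21/5=-4.2000; min R=1−1/(4·5/21)=-0.0500>−1
Confirm numerically:
  x=-2.940: |R|=0.11800 <1
  x=-2.598: |R|=0.00905 <1
  x=-2.550: |R|=0.00179 <1
  x=-1.988: |R|=0.04701 <1
  x=-4.663: |R|=1.51404 >1
  x=-4.568: |R|=1.40024 >1
Interval (-4.2000, 0).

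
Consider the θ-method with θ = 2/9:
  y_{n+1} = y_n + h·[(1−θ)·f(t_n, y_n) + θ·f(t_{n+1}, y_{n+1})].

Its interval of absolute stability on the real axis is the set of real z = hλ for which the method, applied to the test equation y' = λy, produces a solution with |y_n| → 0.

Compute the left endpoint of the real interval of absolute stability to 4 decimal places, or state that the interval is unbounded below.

left endpoint -3.6000.

Set f=λy, z=hλ:
  y_{n+1} = y_n + z·[7/9·y_n + 2/9·y_{n+1}] ⇒ (1 − 2/9z)y_{n+1} = (1 + 7/9z)y_n
  Hence R(z) = (1 + 7/9z)/(1 − 2/9z).

Find x<0 with |R(x)|<1.
x=-0.89: |R|=0.2570
R=−1: 1+7/9x = −1+2/9x ⇒ -5/9x=2 ⇒ x=2/(-5/9)=-3.6000
Confirm numerically:
  x=-3.292: |R|=0.90118 <1
  x=-2.885: |R|=0.75796 <1
  x=-2.638: |R|=0.66307 <1
  x=-2.089: |R|=0.42670 <1
  x=-4.147: |R|=1.15815 >1
  x=-3.977: |R|=1.11118 >1
Stable set (-3.6000, 0).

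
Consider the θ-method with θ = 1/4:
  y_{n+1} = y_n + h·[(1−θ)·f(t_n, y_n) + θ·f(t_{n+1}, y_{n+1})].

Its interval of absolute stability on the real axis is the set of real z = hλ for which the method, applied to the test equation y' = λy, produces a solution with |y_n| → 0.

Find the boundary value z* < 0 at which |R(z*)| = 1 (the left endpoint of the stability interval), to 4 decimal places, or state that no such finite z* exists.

With y'=λy (z=hλ):
  y_{n+1} = y_n + z·[3/4·y_n + 1/4·y_{n+1}] ⇒ (1 − 1/4z)y_{n+1} = (1 + 3/4z)y_n
  ⇒ R(z) = (1 + 3/4z)/(1 − 1/4z).

Find x<0 with |R(x)|<1.
x=-0.67: |R|=0.4261
R=−1: 1+3/4x = −1+1/4x ⇒ -1/2x=2 ⇒ x=2/(-1/2)=-4.0000
Confirm numerically:
  x=-3.728: |R|=0.92961 <1
  x=-2.161: |R|=0.40302 <1
  x=-1.949: |R|=0.31047 <1
  x=-4.390: |R|=1.09297 >1
  x=-4.380: |R|=1.09069 >1
  x=-4.316: |R|=1.07600 >1
Stable set (-4.0000, 0).

z* = -4.0000.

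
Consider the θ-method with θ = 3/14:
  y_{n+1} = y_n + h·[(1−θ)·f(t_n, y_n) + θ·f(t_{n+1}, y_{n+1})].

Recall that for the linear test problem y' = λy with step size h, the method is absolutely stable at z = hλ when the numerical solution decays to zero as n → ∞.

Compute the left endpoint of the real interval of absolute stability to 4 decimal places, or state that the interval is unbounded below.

left endpoint -3.5000.

Set f=λy, z=hλ:
  y_{n+1} = y_n + z·[11/14·y_n + 3/14·y_{n+1}] ⇒ (1 − 3/14z)y_{n+1} = (1 + 11/14z)y_n
  R(z) = (1 + 11/14z)/(1 − 3/14z).

Need |R(x)|<1, x<0.
x=-0.75: |R|=0.3538
R=−1: 1+11/14x = −1+3/14x ⇒ -4/7x=2 ⇒ x=2/(-4/7)=-3.5000
Confirm numerically:
  x=-1.975: |R|=0.38770 <1
  x=-1.962: |R|=0.38127 <1
  x=-1.845: |R|=0.32224 <1
  x=-3.949: |R|=1.13897 >1
  x=-3.720: |R|=1.06995 >1
  x=-3.688: |R|=1.06001 >1
So |R|<1 on (-3.5000, 0).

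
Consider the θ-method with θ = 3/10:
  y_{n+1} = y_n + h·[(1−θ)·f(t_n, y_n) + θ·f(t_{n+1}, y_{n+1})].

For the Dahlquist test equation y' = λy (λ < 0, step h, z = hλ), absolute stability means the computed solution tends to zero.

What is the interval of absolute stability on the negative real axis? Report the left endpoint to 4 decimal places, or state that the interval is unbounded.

On y'=λy, z=hλ:
  y_{n+1} = y_n + z·[7/10·y_n + 3/10·y_{n+1}] ⇒ (1 − 3/10z)y_{n+1} = (1 + 7/10z)y_n
  ⇒ R(z) = (1 + 7/10z)/(1 − 3/10z).

Solve |R(x)|<1 on ℝ⁻.
x=-1.7: |R|=0.1258
R=−1: 1+7/10x = −1+3/10x ⇒ -2/5x=2 ⇒ x=2/(-2/5)=-5.0000
Confirm numerically:
  x=-4.798: |R|=0.96688 <1
  x=-4.427: |R|=0.90155 <1
  x=-2.911: |R|=0.55394 <1
  x=-5.438: |R|=1.06658 >1
  x=-5.436: |R|=1.06629 >1
Interval (-5.0000, 0).

z∈(-5.0000,0).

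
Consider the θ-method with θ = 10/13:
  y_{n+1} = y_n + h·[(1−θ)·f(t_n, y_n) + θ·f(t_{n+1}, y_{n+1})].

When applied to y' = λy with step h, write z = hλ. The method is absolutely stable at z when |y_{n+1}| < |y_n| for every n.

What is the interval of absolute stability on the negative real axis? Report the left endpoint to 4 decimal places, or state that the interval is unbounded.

With y'=λy (z=hλ):
  y_{n+1} = y_n + z·[3/13·y_n + 10/13·y_{n+1}] ⇒ (1 − 10/13z)y_{n+1} = (1 + 3/13z)y_n
  R(z) = (1 + 3/13z)/(1 − 10/13z).

Find x<0 with |R(x)|<1.
x=-1.73: |R|=0.2578
x=-2: |R|=0.2121
x=-10: |R|=0.1504
x=-100: |R|=0.2833
θ=10/13≥1/2 ⇒ |1+3/13x|<|1−10/13x| ∀x<0 ⇒ unbounded interval.

interval (−∞, 0).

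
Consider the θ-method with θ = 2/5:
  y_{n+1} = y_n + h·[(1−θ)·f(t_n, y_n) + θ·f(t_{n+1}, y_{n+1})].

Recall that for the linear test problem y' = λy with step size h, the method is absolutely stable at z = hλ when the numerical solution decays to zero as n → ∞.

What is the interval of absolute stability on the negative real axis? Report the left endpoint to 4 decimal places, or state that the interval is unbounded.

Test eqn y'=λy, z=hλ:
  y_{n+1} = y_n + z·[3/5·y_n + 2/5·y_{n+1}] ⇒ (1 − 2/5z)y_{n+1} = (1 + 3/5z)y_n
  so R(z) = (1 + 3/5z)/(1 − 2/5z).

Find x<0 with |R(x)|<1.
x=-1.29: |R|=0.1491
R=−1: 1+3/5x = −1+2/5x ⇒ -1/5x=2 ⇒ x=2/(-1/5)=-10.0000
Confirm numerically:
  x=-9.613: |R|=0.98403 <1
  x=-9.477: |R|=0.97817 <1
  x=-8.015: |R|=0.90561 <1
  x=-10.184: |R|=1.00725 >1
  x=-10.068: |R|=1.00271 >1
Stable set (-10.0000, 0).

z∈(-10.0000,0).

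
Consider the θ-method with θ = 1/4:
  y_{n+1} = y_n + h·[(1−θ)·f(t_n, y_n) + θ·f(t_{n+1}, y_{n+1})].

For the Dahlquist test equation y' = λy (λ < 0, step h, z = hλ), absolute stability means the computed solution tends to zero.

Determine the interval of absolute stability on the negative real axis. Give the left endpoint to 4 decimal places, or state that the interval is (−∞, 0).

(-4.0000, 0).

With y'=λy (z=hλ):
  y_{n+1} = y_n + z·[3/4·y_n + 1/4·y_{n+1}] ⇒ (1 − 1/4z)y_{n+1} = (1 + 3/4z)y_n
  Hence R(z) = (1 + 3/4z)/(1 − 1/4z).

Find x<0 with |R(x)|<1.
x=-0.36: |R|=0.6697
R=−1: 1+3/4x = −1+1/4x ⇒ -1/2x=2 ⇒ x=2/(-1/2)=-4.0000
Confirm numerically:
  x=-3.972: |R|=0.99298 <1
  x=-2.991: |R|=0.71134 <1
  x=-2.942: |R|=0.69519 <1
  x=-2.788: |R|=0.64290 <1
  x=-4.476: |R|=1.11232 >1
  x=-4.347: |R|=1.08314 >1
  x=-4.082: |R|=1.02029 >1
Stable set (-4.0000, 0).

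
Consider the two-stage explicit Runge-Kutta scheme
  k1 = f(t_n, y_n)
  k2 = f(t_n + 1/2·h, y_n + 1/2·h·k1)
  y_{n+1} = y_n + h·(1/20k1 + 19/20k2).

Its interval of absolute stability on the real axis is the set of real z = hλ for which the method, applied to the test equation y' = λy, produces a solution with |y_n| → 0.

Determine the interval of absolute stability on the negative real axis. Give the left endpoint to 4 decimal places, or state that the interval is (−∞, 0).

Test eqn y'=λy, z=hλ:
  k1=λy_n ⇒ h·k1=z·y_n;  k2=λ(1+1/2z)y_n ⇒ h·k2=z(1+1/2z)y_n
  y_{n+1}/y_n = 1 + 1/20z + 19/20z(1+1/2z) = 1 + z + 19/40z²
  Hence R(z) = 1 + z + 19/40z².

Solve |R(x)|<1 on ℝ⁻.
x=-1.08: |R|=0.4740
R=1: x+19/40x²=0 ⇒ x=−40/19=-2.1053; min R=1−1/(4·19/40)=0.4737>−1
Confirm numerically:
  x=-1.915: |R|=0.82693 <1
  x=-1.406: |R|=0.53300 <1
  x=-1.118: |R|=0.47571 <1
  x=-1.077: |R|=0.47397 <1
  x=-2.514: |R|=1.48809 >1
  x=-2.216: |R|=1.11656 >1
  x=-2.167: |R|=1.06355 >1
Stable set (-2.1053, 0).

(-2.1053, 0).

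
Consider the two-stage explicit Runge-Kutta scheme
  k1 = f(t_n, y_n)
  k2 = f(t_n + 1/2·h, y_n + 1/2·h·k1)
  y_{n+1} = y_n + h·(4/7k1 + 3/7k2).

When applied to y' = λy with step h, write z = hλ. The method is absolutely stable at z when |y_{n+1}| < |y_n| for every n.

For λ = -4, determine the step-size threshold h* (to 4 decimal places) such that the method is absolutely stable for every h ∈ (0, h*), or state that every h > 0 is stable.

With y'=λy (z=hλ):
  k1=λy_n ⇒ h·k1=z·y_n;  k2=λ(1+1/2z)y_n ⇒ h·k2=z(1+1/2z)y_n
  y_{n+1}/y_n = 1 + 4/7z + 3/7z(1+1/2z) = 1 + z + 3/14z²
  ⇒ R(z) = 1 + z + 3/14z².

Solve |R(x)|<1 on ℝ⁻.
x=-1.12: |R|=0.1488
R=1: x+3/14x²=0 ⇒ x=−14/3=-4.6667; min R=1−1/(4·3/14)=-0.1667>−1
Confirm numerically:
  x=-4.300: |R|=0.66214 <1
  x=-4.126: |R|=0.52197 <1
  x=-3.669: |R|=0.21562 <1
  x=-3.014: |R|=0.06739 <1
  x=-5.204: |R|=1.59920 >1
  x=-4.730: |R|=1.06419 >1
  x=-4.701: |R|=1.03459 >1
Stable set (-4.6667, 0).

(-4.6667,0); λ=-4 ⇒ h* = (14/3)/4 = 1.1667.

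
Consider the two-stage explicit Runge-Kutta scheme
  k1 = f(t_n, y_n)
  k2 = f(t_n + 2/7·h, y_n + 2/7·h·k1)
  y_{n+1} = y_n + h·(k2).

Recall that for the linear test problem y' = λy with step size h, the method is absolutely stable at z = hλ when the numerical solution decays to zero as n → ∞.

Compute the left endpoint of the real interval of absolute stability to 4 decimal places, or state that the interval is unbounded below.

left endpoint -3.5000.

Test eqn y'=λy, z=hλ:
  k1=λy_n ⇒ h·k1=z·y_n;  k2=λ(1+2/7z)y_n ⇒ h·k2=z(1+2/7z)y_n
  y_{n+1}/y_n = 1 + z(1+2/7z) = 1 + z + 2/7z²
  ⇒ R(z) = 1 + z + 2/7z².

Solve |R(x)|<1 on ℝ⁻.
x=-1.76: |R|=0.1250
R=1: x+2/7x²=0 ⇒ x=−7/2=-3.5000; min R=1−1/(4·2/7)=0.1250>−1
Confirm numerically:
  x=-2.844: |R|=0.46695 <1
  x=-2.594: |R|=0.32852 <1
  x=-2.291: |R|=0.20862 <1
  x=-4.072: |R|=1.66548 >1
  x=-3.801: |R|=1.32689 >1
  x=-3.562: |R|=1.06310 >1
Interval (-3.5000, 0).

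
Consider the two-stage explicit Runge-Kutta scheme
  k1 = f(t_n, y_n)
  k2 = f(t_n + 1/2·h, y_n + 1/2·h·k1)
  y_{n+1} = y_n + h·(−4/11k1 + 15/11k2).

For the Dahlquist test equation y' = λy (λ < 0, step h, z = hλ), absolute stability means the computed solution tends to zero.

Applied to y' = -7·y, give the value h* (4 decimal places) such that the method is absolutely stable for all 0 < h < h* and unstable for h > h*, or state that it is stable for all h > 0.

Test eqn y'=λy, z=hλ:
  k1=λy_n ⇒ h·k1=z·y_n;  k2=λ(1+1/2z)y_n ⇒ h·k2=z(1+1/2z)y_n
  y_{n+1}/y_n = 1 − 4/11z + 15/11z(1+1/2z) = 1 + z + 15/22z²
  R(z) = 1 + z + 15/22z².

Find x<0 with |R(x)|<1.
x=-1.75: |R|=1.3381
R=1: x+15/22x²=0 ⇒ x=−22/15=-1.4667; min R=1−1/(4·15/22)=0.6333>−1
Confirm numerically:
  x=-1.209: |R|=0.78760 <1
  x=-1.179: |R|=0.76876 <1
  x=-1.040: |R|=0.69745 <1
  x=-1.945: |R|=1.63434 >1
  x=-1.851: |R|=1.48505 >1
Interval (-1.4667, 0).

(-1.4667,0); λ=-7 ⇒ h* = (22/15)/7 = 0.2095.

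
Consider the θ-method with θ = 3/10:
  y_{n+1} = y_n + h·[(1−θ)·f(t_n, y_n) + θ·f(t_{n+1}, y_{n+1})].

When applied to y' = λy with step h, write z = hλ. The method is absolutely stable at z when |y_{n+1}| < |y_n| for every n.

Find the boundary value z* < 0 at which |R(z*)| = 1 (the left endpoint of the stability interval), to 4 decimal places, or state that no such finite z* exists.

Test eqn y'=λy, z=hλ:
  y_{n+1} = y_n + z·[7/10·y_n + 3/10·y_{n+1}] ⇒ (1 − 3/10z)y_{n+1} = (1 + 7/10z)y_n
  Hence R(z) = (1 + 7/10z)/(1 − 3/10z).

Solve |R(x)|<1 on ℝ⁻.
x=-0.4: |R|=0.6429
R=−1: 1+7/10x = −1+3/10x ⇒ -2/5x=2 ⇒ x=2/(-2/5)=-5.0000
Confirm numerically:
  x=-2.798: |R|=0.52115 <1
  x=-2.482: |R|=0.42268 <1
  x=-2.018: |R|=0.25701 <1
  x=-5.549: |R|=1.08241 >1
  x=-5.341: |R|=1.05242 >1
  x=-5.328: |R|=1.05049 >1
Interval (-5.0000, 0).

left endpoint -5.0000.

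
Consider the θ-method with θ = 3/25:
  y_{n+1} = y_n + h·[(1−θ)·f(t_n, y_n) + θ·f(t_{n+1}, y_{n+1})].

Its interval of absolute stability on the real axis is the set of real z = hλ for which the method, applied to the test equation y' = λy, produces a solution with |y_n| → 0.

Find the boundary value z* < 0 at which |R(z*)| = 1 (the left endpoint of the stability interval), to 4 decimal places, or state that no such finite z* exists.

z* = -2.6316.

On y'=λy, z=hλ:
  y_{n+1} = y_n + z·[22/25·y_n + 3/25·y_{n+1}] ⇒ (1 − 3/25z)y_{n+1} = (1 + 22/25z)y_n
  R(z) = (1 + 22/25z)/(1 − 3/25z).

Boundary: |R(x)|=1, x<0.
x=-0.64: |R|=0.4056
R=−1: 1+22/25x = −1+3/25x ⇒ -19/25x=2 ⇒ x=2/(-19/25)=-2.6316
Confirm numerically:
  x=-2.525: |R|=0.93784 <1
  x=-2.432: |R|=0.88259 <1
  x=-2.011: |R|=0.62005 <1
  x=-1.676: |R|=0.39536 <1
  x=-3.074: |R|=1.24563 >1
  x=-2.749: |R|=1.06710 >1
  x=-2.697: |R|=1.03756 >1
Interval (-2.6316, 0).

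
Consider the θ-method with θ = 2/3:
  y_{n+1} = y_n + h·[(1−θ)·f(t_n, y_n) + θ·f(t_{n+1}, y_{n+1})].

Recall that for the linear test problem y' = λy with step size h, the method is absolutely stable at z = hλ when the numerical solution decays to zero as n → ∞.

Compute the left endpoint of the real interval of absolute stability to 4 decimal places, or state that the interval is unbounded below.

(−∞, 0) — no finite endpoint.

On y'=λy, z=hλ:
  y_{n+1} = y_n + z·[1/3·y_n + 2/3·y_{n+1}] ⇒ (1 − 2/3z)y_{n+1} = (1 + 1/3z)y_n
  so R(z) = (1 + 1/3z)/(1 − 2/3z).

Need |R(x)|<1, x<0.
x=-1.36: |R|=0.2867
x=-2: |R|=0.1429
x=-10: |R|=0.3043
x=-100: |R|=0.4778
θ=2/3≥1/2 ⇒ |1+1/3x|<|1−2/3x| ∀x<0 ⇒ interval (−∞,0).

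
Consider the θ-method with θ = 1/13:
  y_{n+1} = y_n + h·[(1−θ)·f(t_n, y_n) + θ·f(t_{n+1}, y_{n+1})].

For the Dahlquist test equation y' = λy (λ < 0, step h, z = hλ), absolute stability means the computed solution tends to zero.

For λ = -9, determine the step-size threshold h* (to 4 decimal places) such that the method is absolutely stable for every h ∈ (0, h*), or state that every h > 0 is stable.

(-2.3636,0); λ=-9 ⇒ h* = (26/11)/9 = 0.2626.

Test eqn y'=λy, z=hλ:
  y_{n+1} = y_n + z·[12/13·y_n + 1/13·y_{n+1}] ⇒ (1 − 1/13z)y_{n+1} = (1 + 12/13z)y_n
  ⇒ R(z) = (1 + 12/13z)/(1 − 1/13z).

Find x<0 with |R(x)|<1.
x=-1.23: |R|=0.1237
R=−1: 1+12/13x = −1+1/13x ⇒ -11/13x=2 ⇒ x=2/(-11/13)=-2.3636
Confirm numerically:
  x=-2.275: |R|=0.93617 <1
  x=-1.122: |R|=0.03286 <1
  x=-0.957: |R|=0.10862 <1
  x=-2.932: |R|=1.39242 >1
  x=-2.598: |R|=1.16528 >1
  x=-2.573: |R|=1.14788 >1
Stable set (-2.3636, 0).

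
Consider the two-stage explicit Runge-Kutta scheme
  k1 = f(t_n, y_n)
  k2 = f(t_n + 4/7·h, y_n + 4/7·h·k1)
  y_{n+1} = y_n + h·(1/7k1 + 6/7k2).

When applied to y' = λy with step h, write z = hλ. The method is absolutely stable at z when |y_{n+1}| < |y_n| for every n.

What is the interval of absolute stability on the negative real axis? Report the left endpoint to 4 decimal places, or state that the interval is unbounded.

Set f=λy, z=hλ:
  k1=λy_n ⇒ h·k1=z·y_n;  k2=λ(1+4/7z)y_n ⇒ h·k2=z(1+4/7z)y_n
  y_{n+1}/y_n = 1 + 1/7z + 6/7z(1+4/7z) = 1 + z + 24/49z²
  ⇒ R(z) = 1 + z + 24/49z².

Find x<0 with |R(x)|<1.
x=-1.72: |R|=0.7290
R=1: x+24/49x²=0 ⇒ x=−49/24=-2.0417; min R=1−1/(4·24/49)=0.4896>−1
Confirm numerically:
  x=-1.809: |R|=0.79385 <1
  x=-1.565: |R|=0.63462 <1
  x=-1.065: |R|=0.49054 <1
  x=-2.591: |R|=1.69714 >1
  x=-2.513: |R|=1.58014 >1
  x=-2.397: |R|=1.41718 >1
Stable set (-2.0417, 0).

(-2.0417, 0).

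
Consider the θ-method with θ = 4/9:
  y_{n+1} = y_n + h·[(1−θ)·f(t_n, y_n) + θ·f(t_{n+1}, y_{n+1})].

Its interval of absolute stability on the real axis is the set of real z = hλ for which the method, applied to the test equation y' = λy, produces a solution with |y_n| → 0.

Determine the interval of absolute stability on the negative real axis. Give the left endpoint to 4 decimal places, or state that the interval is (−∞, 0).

Set f=λy, z=hλ:
  y_{n+1} = y_n + z·[5/9·y_n + 4/9·y_{n+1}] ⇒ (1 − 4/9z)y_{n+1} = (1 + 5/9z)y_n
  so R(z) = (1 + 5/9z)/(1 − 4/9z).

Solve |R(x)|<1 on ℝ⁻.
x=-0.73: |R|=0.4488
R=−1: 1+5/9x = −1+4/9x ⇒ -1/9x=2 ⇒ x=2/(-1/9)=-18.0000
Confirm numerically:
  x=-16.653: |R|=0.98219 <1
  x=-14.689: |R|=0.95113 <1
  x=-12.176: |R|=0.89907 <1
  x=-18.462: |R|=1.00558 >1
  x=-18.112: |R|=1.00138 >1
  x=-18.058: |R|=1.00071 >1
Stable set (-18.0000, 0).

z∈(-18.0000,0).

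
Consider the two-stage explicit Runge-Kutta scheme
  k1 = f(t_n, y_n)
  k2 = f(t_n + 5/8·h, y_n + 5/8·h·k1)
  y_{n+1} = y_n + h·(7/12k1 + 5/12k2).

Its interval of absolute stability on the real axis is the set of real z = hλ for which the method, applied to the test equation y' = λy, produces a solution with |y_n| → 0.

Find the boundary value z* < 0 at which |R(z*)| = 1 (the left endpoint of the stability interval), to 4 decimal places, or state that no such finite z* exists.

With y'=λy (z=hλ):
  k1=λy_n ⇒ h·k1=z·y_n;  k2=λ(1+5/8z)y_n ⇒ h·k2=z(1+5/8z)y_n
  y_{n+1}/y_n = 1 + 7/12z + 5/12z(1+5/8z) = 1 + z + 25/96z²
  ⇒ R(z) = 1 + z + 25/96z².

Find x<0 with |R(x)|<1.
x=-0.94: |R|=0.2901
R=1: x+25/96x²=0 ⇒ x=−96/25=-3.8400; min R=1−1/(4·25/96)=0.0400>−1
Confirm numerically:
  x=-3.645: |R|=0.81490 <1
  x=-3.464: |R|=0.66082 <1
  x=-3.200: |R|=0.46667 <1
  x=-4.053: |R|=1.22481 >1
  x=-3.901: |R|=1.06197 >1
Interval (-3.8400, 0).

z* = -3.8400.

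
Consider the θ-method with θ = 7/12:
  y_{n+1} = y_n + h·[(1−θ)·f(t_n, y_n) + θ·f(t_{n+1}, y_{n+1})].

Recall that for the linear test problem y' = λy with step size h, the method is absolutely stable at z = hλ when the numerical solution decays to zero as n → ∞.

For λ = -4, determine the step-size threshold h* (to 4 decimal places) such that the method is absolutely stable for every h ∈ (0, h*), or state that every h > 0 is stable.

On y'=λy, z=hλ:
  y_{n+1} = y_n + z·[5/12·y_n + 7/12·y_{n+1}] ⇒ (1 − 7/12z)y_{n+1} = (1 + 5/12z)y_n
  Hence R(z) = (1 + 5/12z)/(1 − 7/12z).

Find x<0 with |R(x)|<1.
x=-0.49: |R|=0.6189
x=-2: |R|=0.0769
x=-10: |R|=0.4634
x=-100: |R|=0.6854
θ=7/12≥1/2 ⇒ |1+5/12x|<|1−7/12x| ∀x<0 ⇒ interval (−∞,0).

unbounded; (−∞, 0). Any h>0 works for λ=-4.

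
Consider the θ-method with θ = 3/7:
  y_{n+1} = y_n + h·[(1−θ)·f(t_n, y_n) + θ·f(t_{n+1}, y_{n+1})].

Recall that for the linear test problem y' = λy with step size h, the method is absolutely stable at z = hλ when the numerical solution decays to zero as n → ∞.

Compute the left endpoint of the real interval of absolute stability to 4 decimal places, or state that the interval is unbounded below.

left endpoint -14.0000.

With y'=λy (z=hλ):
  y_{n+1} = y_n + z·[4/7·y_n + 3/7·y_{n+1}] ⇒ (1 − 3/7z)y_{n+1} = (1 + 4/7z)y_n
  so R(z) = (1 + 4/7z)/(1 − 3/7z).

Find x<0 with |R(x)|<1.
x=-0.34: |R|=0.7032
R=−1: 1+4/7x = −1+3/7x ⇒ -1/7x=2 ⇒ x=2/(-1/7)=-14.0000
Confirm numerically:
  x=-10.894: |R|=0.92173 <1
  x=-9.089: |R|=0.85668 <1
  x=-8.739: |R|=0.84162 <1
  x=-14.468: |R|=1.00928 >1
  x=-14.386: |R|=1.00770 >1
  x=-14.047: |R|=1.00096 >1
Interval (-14.0000, 0).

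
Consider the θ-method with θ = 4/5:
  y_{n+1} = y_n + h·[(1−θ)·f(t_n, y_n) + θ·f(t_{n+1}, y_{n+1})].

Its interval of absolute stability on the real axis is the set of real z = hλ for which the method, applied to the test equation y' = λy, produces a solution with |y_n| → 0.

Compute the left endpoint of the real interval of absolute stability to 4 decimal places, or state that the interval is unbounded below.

(−∞, 0) — no finite endpoint.

Set f=λy, z=hλ:
  y_{n+1} = y_n + z·[1/5·y_n + 4/5·y_{n+1}] ⇒ (1 − 4/5z)y_{n+1} = (1 + 1/5z)y_n
  ⇒ R(z) = (1 + 1/5z)/(1 − 4/5z).

Boundary: |R(x)|=1, x<0.
x=-1.43: |R|=0.3330
x=-2: |R|=0.2308
x=-10: |R|=0.1111
x=-100: |R|=0.2346
θ=4/5≥1/2 ⇒ |1+1/5x|<|1−4/5x| ∀x<0 ⇒ unbounded interval.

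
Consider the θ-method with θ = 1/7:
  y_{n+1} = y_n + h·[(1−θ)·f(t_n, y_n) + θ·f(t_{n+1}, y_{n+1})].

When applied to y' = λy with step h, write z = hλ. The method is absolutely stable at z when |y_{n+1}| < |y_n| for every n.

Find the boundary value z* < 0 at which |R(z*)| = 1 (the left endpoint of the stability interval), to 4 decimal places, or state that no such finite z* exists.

z* = -2.8000.

On y'=λy, z=hλ:
  y_{n+1} = y_n + z·[6/7·y_n + 1/7·y_{n+1}] ⇒ (1 − 1/7z)y_{n+1} = (1 + 6/7z)y_n
  ⇒ R(z) = (1 + 6/7z)/(1 − 1/7z).

Find x<0 with |R(x)|<1.
x=-1.52: |R|=0.2488
R=−1: 1+6/7x = −1+1/7x ⇒ -5/7x=2 ⇒ x=2/(-5/7)=-2.8000
Confirm numerically:
  x=-2.433: |R|=0.80547 <1
  x=-2.388: |R|=0.78057 <1
  x=-1.298: |R|=0.09496 <1
  x=-1.200: |R|=0.02439 <1
  x=-3.097: |R|=1.14707 >1
  x=-3.079: |R|=1.13841 >1
So |R|<1 on (-2.8000, 0).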